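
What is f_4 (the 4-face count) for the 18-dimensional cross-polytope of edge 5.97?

f_4(18-orthoplex) = 2^5 · (18 choose 5) = 274176.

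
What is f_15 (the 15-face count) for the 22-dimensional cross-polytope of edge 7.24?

f_15(22-orthoplex) = 2^16 · (22 choose 16) = 4889837568.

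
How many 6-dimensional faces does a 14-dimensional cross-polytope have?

f_6(14-orthoplex) = 2^7 · (14 choose 7) = 439296.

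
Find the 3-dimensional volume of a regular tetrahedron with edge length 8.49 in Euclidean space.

Volume = (√2/12) · 8.49³ = 72.1202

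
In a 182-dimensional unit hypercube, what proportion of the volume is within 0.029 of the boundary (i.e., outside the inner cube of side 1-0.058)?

Shell fraction = 1 - (1-0.058)^182 ≈ 0.999981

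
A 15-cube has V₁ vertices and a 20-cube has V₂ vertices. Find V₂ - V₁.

V₁ = 2^15 = 32768. V₂ = 2^20 = 1048576. V₂ - V₁ = 1015808.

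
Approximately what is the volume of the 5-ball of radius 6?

Volume = π^{5/2}·(6)^5/Γ(7/2) = 20736·π^2/5 ≈ 40931.2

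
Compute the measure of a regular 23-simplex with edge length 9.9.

V_23 = √(24) · 9.9^23 / (23! · 2^(23/2)) ≈ 0.00519249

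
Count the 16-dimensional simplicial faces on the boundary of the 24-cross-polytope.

f_16(24-orthoplex) = 2^17 · (24 choose 17) = 45364543488.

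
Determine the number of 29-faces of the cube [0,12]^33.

An n-cube has C(n,k)·2^(n-k) k-faces. Here C(33,29)·2^4 = 40920·16 = 654720.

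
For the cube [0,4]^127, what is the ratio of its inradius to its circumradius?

Ratio = (s/2)/(s√127/2) = 127^(-1/2) ≈ 0.0887357.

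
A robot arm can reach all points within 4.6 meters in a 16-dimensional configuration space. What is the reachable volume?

V_16(4.6) = π^(16/2) · (4.6)^16 / Γ(16/2 + 1) ≈ 9.4581e+09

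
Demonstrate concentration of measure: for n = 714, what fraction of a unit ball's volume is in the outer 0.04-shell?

1 - (1-0.04)^714 ≈ 1 - 2.196e-13 ≈ (100 - 2.2e-11)%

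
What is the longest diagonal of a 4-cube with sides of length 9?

d = √(9² + 9² + ... + 9²) [4 terms] = √(4·9²) = 9√4 = 18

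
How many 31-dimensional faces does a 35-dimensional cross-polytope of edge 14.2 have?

An n-cross-polytope has 2^(k+1)·C(n,k+1) k-faces. Here 2^32·C(35,32) = 4294967296·6545 = 28110560952320.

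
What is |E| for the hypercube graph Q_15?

An n-cube has n·2^(n-1) edges. With n = 15: 15·16384 = 245760.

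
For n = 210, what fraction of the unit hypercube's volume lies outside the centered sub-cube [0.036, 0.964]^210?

Shell fraction = 1 - (1-0.072)^210 ≈ 0.9999998469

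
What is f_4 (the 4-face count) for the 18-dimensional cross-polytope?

Each 4-face is the convex hull of 5 vertices, one chosen as ±e_i from each of 5 distinct axes: 2^5·C(18,5) = 274176.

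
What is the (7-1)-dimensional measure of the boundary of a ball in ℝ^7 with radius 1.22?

S = n·V_n(r)/r = 7·V_7(1.22)/1.22 (volume-to-surface relation), giving 109.053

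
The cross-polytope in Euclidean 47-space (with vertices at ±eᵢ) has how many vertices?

The vertices are ±e_1, ..., ±e_47, so there are 2·47 = 94.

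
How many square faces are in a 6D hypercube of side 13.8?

f_2(6-cube) = (6 choose 2) · 2^4 = 240.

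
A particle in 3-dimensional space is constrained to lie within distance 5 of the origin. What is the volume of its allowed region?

Volume = π^{3/2}·(5)^3/Γ(5/2) = 500·π/3 ≈ 523.599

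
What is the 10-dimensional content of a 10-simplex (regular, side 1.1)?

For a regular n-simplex with edge a, V = (a^n / n!)·√((n+1)/2^n). With a=1.1, n=10: V ≈ 7.40816e-08.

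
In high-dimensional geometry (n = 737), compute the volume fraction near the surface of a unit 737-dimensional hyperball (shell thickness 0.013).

1 - (1-0.013)^737 ≈ 0.999935 ≈ 99.9935%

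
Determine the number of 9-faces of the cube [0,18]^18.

An n-cube has C(n,k)·2^(n-k) k-faces. Here C(18,9)·2^9 = 48620·512 = 24893440.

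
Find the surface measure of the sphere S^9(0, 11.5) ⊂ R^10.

S = n·V_n(r)/r = 10·V_10(11.5)/11.5 (volume-to-surface relation), giving 1801152661463·π^5/6144 ≈ 8.97116e+10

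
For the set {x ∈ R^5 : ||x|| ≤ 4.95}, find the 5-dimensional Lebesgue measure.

V_5(4.95) = π^(5/2) · (4.95)^5 / Γ(5/2 + 1) ≈ 15643.2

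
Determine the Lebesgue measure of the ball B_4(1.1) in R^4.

The n-ball volume is π^(n/2)·r^n/Γ(n/2+1). With n=4, r=1.1: V ≈ 7.22504.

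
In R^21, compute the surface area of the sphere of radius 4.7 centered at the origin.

|∂B_21(4.7)| ≈ 8.10446e+12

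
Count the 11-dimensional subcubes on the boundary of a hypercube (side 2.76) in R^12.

Number of 11-faces = C(12,11) · 2^(12-11) = 12 · 2 = 24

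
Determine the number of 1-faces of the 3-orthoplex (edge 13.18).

An n-cross-polytope has 2^(k+1)·C(n,k+1) k-faces. Here 2^2·C(3,2) = 4·3 = 12.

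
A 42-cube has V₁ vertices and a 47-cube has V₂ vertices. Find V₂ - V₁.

V₁ = 2^42 = 4398046511104. V₂ = 2^47 = 140737488355328. V₂ - V₁ = 136339441844224.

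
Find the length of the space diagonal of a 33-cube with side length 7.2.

Diagonal = √33 · 7.2 ≈ 41.3609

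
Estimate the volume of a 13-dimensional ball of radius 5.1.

Volume = π^{13/2}·(5.1)^13/Γ(15/2) ≈ 1.43798e+09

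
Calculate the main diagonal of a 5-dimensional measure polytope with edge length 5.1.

Diagonal = √5 · 5.1 ≈ 11.4039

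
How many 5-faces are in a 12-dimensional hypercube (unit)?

Choose 5 of 12 axes to span the face (C(12,5) = 792 ways), then fix each of the remaining 7 coordinates at one of its two extreme values (2^7 = 128 ways): 792·128 = 101376.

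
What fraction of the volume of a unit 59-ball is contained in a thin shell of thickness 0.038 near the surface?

V(inner)/V(outer) = ((1-0.038)/1)^59 ≈ 0.1017, so the shell fraction is 0.898298.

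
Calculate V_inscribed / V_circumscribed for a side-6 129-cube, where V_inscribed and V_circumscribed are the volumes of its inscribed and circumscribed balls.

Volume scales as r^n, and r_in/r_out = 1/√129, giving (1/√129)^129 ≈ 7.36146e-137.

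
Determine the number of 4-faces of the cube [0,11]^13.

Choose 4 of 13 axes to span the face (C(13,4) = 715 ways), then fix each of the remaining 9 coordinates at one of its two extreme values (2^9 = 512 ways): 715·512 = 366080.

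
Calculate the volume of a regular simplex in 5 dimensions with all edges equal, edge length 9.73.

V_5 = √(6) · 9.73^5 / (5! · 2^(5/2)) ≈ 314.69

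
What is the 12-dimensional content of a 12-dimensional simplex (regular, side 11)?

For a regular n-simplex with edge a, V = (a^n / n!)·√((n+1)/2^n). With a=11, n=12: V ≈ 369.119.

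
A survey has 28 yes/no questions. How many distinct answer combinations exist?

An n-cube has 2^n vertices; for n = 28 that is 2^28 = 268435456.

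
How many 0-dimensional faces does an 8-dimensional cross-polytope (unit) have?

An n-cross-polytope has 2^(k+1)·C(n,k+1) k-faces. Here 2^1·C(8,1) = 2·8 = 16.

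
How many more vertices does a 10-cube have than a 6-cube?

The 10-cube has 2^10 = 1024 vertices. The 6-cube has 2^6 = 64 vertices. Difference: 1024 - 64 = 960.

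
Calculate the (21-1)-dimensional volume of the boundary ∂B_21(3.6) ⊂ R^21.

S_21(3.6) = 2·π^(21/2)·(3.6)^20 / Γ(21/2) ≈ 3.91577e+10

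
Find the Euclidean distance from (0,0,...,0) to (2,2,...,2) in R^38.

d = √(2² + 2² + ... + 2²) [38 terms] = √(38·2²) = 2√38 ≈ 12.3288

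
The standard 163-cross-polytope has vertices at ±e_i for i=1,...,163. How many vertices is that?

The vertices are ±e_1, ..., ±e_163, so there are 2·163 = 326.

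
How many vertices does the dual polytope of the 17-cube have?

Number of vertices = 2n = 34.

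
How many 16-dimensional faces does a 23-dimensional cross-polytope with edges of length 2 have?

An n-cross-polytope has 2^(k+1)·C(n,k+1) k-faces. Here 2^17·C(23,17) = 131072·100947 = 13231325184.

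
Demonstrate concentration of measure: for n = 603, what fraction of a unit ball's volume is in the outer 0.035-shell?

1 - (1-0.035)^603 ≈ 1 - 4.677e-10 ≈ (100 - 4.68e-08)%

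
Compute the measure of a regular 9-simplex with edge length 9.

V_9 = √(10) · 9^9 / (9! · 2^(9/2)) ≈ 149.205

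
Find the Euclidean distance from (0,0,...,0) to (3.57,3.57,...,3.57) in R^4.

The space diagonal of an n-cube of side s is s√n. Here 3.57·√4 = 7.14.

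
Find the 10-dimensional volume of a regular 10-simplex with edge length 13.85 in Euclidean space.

For a regular n-simplex with edge a, V = (a^n / n!)·√((n+1)/2^n). With a=13.85, n=10: V ≈ 7417.9.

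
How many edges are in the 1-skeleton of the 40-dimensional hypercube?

The 40-cube has n·2^(n-1) = 40·2^39 = 40·549755813888 = 21990232555520 edges.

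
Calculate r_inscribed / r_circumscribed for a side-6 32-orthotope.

Ratio = (s/2)/(s√32/2) = 32^(-1/2) ≈ 0.176777.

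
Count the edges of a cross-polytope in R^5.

An n-cross-polytope has 2^(k+1)·C(n,k+1) k-faces. Here 2^2·C(5,2) = 4·10 = 40.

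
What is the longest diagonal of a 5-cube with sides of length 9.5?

The space diagonal of an n-cube of side s is s√n. Here 9.5·√5 ≈ 21.2426.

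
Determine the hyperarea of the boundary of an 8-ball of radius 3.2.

S = n·V_n(r)/r = 8·V_8(3.2)/3.2 (volume-to-surface relation), giving 111565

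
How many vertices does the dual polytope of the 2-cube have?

The vertices are ±e_1, ..., ±e_2, so there are 2·2 = 4.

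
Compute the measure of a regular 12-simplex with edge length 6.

V_12 = √(13) · 6^12 / (12! · 2^(12/2)) ≈ 0.256018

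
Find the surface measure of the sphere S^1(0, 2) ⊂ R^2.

S = n·V_n(r)/r = 2·V_2(2)/2 (volume-to-surface relation), giving 2πr = 2π·2 ≈ 12.5664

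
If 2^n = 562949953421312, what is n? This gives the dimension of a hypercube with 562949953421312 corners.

2^n = 562949953421312 ⇒ n = log_2(562949953421312) = 49.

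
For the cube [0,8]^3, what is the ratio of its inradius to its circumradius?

For an n-cube of any side s, the inradius is s/2 and the circumradius is s√n/2, so the ratio is 1/√3 ≈ 0.57735.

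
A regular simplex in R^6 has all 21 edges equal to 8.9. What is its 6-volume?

V_6 = √(7) · 8.9^6 / (6! · 2^(6/2)) ≈ 228.279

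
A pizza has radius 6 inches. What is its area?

Volume = π^{2/2}·(6)^2/Γ(2) = 36·π ≈ 113.097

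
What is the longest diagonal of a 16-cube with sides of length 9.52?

Diagonal = √16 · 9.52 = 38.08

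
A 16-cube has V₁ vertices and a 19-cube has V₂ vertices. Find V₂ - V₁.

V₁ = 2^16 = 65536. V₂ = 2^19 = 524288. V₂ - V₁ = 458752.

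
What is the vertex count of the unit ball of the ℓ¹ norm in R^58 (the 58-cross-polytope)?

The 58-dimensional cross-polytope has 2n = 2·58 = 116 vertices.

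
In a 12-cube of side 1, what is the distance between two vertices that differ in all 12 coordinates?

||(1,1,...,1)|| = √(12)·1 ≈ 3.4641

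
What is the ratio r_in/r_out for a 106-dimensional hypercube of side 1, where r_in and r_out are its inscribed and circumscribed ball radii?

r_in = 1/2 (half the side); r_out = 1√106/2 (half the diagonal). Ratio = 1/√106 ≈ 0.0971286.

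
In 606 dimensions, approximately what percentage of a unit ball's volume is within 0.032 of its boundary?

1 - (1-0.032)^606 ≈ 0.9999999972 ≈ (100 - 2.76e-07)%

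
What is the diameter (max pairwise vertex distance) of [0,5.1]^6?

Diagonal = √6 · 5.1 ≈ 12.4924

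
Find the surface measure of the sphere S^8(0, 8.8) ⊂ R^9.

S_9(8.8) = 2·π^(9/2)·(8.8)^8 / Γ(9/2) ≈ 1.06763e+09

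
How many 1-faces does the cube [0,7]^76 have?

Number of 1-faces = C(76,1)·2^(76-1) = 76·37778931862957161709568 = 2871198821584744289927168.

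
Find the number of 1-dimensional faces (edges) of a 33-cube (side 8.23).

The 33-cube has n·2^(n-1) = 33·2^32 = 33·4294967296 = 141733920768 edges.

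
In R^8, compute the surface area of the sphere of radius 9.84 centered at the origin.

S_8(9.84) = 2·π^(8/2)·(9.84)^7 / Γ(8/2) ≈ 2.90031e+08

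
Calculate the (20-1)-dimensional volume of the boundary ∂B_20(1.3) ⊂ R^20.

S_20(1.3) = 2·π^(20/2)·(1.3)^19 / Γ(20/2) ≈ 75.4552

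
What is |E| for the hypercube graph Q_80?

An n-cube has n·2^(n-1) edges. With n = 80: 80·604462909807314587353088 = 48357032784585166988247040.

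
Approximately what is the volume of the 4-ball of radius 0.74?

The n-ball volume is π^(n/2)·r^n/Γ(n/2+1). With n=4, r=0.74: V ≈ 1.47978.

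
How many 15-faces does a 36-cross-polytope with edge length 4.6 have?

f_15(36-orthoplex) = 2^16 · (36 choose 16) = 478928706600960.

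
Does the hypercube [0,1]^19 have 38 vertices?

False. The 19-cube has 2^19 = 524288 vertices.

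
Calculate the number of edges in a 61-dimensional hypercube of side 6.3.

An n-cube has n·2^(n-1) edges. With n = 61: 61·1152921504606846976 = 70328211781017665536.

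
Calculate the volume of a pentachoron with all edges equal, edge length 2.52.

For a regular n-simplex with edge a, V = (a^n / n!)·√((n+1)/2^n). With a=2.52, n=4: V ≈ 0.939325.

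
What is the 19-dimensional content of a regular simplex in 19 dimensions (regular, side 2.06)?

For a regular n-simplex with edge a, V = (a^n / n!)·√((n+1)/2^n). With a=2.06, n=19: V ≈ 4.6678e-14.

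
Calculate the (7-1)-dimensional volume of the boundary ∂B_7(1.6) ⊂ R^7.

|∂B_7(1.6)| ≈ 554.879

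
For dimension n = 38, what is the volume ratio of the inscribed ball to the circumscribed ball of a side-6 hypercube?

The radii are 6/2 and 6√38/2, so the volume ratio is (1/√38)^38 = 38^{-38/2} ≈ 9.64077e-31.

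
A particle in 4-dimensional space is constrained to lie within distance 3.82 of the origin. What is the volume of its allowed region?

The n-ball volume is π^(n/2)·r^n/Γ(n/2+1). With n=4, r=3.82: V ≈ 1050.81.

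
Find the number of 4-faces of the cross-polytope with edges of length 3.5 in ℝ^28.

Each 4-face is the convex hull of 5 vertices, one chosen as ±e_i from each of 5 distinct axes: 2^5·C(28,5) = 3144960.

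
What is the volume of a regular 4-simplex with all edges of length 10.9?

For a regular n-simplex with edge a, V = (a^n / n!)·√((n+1)/2^n). With a=10.9, n=4: V ≈ 328.791.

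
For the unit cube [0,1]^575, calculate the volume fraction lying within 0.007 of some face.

The inner cube has side 1-2·0.007 = 0.986 and volume (0.986)^575 ≈ 0.0003015, so the shell holds 0.999699 of the volume.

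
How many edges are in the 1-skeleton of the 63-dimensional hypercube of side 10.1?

Number of 1-faces = C(63,1)·2^(63-1) = 63·4611686018427387904 = 290536219160925437952.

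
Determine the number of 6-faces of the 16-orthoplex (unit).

Number of 6-faces = 2^(6+1) · C(16,6+1) = 128 · 11440 = 1464320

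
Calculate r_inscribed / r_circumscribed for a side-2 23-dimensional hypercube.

r_in / r_out = (2/2) / (2√23/2) = 1/√23 ≈ 0.208514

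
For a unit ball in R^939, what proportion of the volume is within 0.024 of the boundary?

V(inner)/V(outer) = ((1-0.024)/1)^939 ≈ 1.24e-10, so the shell fraction is 1 - 1.24e-10.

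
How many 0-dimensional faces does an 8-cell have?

f_0(4-cube) = (4 choose 0) · 2^4 = 16.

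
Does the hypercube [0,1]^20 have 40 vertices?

False. The 20-cube has 2^20 = 1048576 vertices.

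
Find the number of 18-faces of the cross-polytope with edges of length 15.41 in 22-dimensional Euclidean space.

An n-cross-polytope has 2^(k+1)·C(n,k+1) k-faces. Here 2^19·C(22,19) = 524288·1540 = 807403520.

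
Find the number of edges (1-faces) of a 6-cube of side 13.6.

Number of 1-faces = C(6,1) · 2^(6-1) = 6 · 32 = 192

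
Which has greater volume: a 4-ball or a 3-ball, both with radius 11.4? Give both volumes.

V_4(11.4) ≈ 83346.8. V_3(11.4) ≈ 6205.88. The 4-ball is larger.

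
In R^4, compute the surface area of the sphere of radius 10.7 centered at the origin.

S_4(10.7) = 2·π^(4/2)·(10.7)^3 / Γ(4/2) ≈ 24181.4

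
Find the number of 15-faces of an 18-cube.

Choose 15 of 18 axes to span the face (C(18,15) = 816 ways), then fix each of the remaining 3 coordinates at one of its two extreme values (2^3 = 8 ways): 816·8 = 6528.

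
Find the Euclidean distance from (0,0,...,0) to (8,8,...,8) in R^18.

Diagonal = √18 · 8 ≈ 33.9411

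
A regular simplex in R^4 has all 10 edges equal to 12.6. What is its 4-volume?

V = (12.6^4 / 4!) · √((4+1) / 2^4) ≈ 587.078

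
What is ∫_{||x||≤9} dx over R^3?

The n-ball volume is π^(n/2)·r^n/Γ(n/2+1). With n=3, r=9: V = 972·π ≈ 3053.63.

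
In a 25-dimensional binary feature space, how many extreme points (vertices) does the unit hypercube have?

Number of vertices = 2^25 = 33554432.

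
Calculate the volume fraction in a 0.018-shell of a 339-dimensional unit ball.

Shell fraction = 1 - (1-0.018)^339 ≈ 0.997883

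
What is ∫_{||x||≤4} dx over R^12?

V = 1048576·π^6/45 ≈ 2.2402e+07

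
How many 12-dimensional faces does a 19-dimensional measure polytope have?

Number of 12-faces = C(19,12) · 2^(19-12) = 50388 · 128 = 6449664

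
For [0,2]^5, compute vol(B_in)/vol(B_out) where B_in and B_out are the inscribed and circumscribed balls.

The radii are 2/2 and 2√5/2, so the volume ratio is (1/√5)^5 = 5^{-5/2} ≈ 0.0178885.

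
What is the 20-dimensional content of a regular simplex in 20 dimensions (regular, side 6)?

V = (6^20 / 20!) · √((20+1) / 2^20) ≈ 6.72528e-06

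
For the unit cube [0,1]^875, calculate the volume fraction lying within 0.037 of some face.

The inner cube has side 1-2·0.037 = 0.926 and volume (0.926)^875 ≈ 6.09e-30, so the shell holds 1 - 6.09e-30 of the volume.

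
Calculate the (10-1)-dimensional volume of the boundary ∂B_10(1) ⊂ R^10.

S_10(1) = 2·π^(10/2)·(1)^9 / Γ(10/2) = π^5/12 ≈ 25.5016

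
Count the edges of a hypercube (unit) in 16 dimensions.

The 16-cube has n·2^(n-1) = 16·2^15 = 16·32768 = 524288 edges.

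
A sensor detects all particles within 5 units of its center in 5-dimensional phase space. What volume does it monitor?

The n-ball volume is π^(n/2)·r^n/Γ(n/2+1). With n=5, r=5: V = 5000·π^2/3 ≈ 16449.3.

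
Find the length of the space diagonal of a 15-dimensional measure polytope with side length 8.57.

d = √(8.57² + 8.57² + ... + 8.57²) [15 terms] = √(15·8.57²) = 8.57√15 ≈ 33.1915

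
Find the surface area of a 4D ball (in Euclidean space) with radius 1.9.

|∂B_4(1.9)| ≈ 135.391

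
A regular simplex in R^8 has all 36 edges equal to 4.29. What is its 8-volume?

V = (4.29^8 / 8!) · √((8+1) / 2^8) ≈ 0.533506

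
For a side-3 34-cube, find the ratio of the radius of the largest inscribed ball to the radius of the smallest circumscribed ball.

r_in / r_out = (3/2) / (3√34/2) = 1/√34 ≈ 0.171499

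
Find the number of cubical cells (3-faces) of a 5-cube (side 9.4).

Number of 3-faces = C(5,3) · 2^(5-3) = 10 · 4 = 40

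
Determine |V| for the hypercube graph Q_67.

Each vertex is a binary string of length 67, so there are 2^67 = 147573952589676412928.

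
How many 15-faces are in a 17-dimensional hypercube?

f_15(17-cube) = (17 choose 15) · 2^2 = 544.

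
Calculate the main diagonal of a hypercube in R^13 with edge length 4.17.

d = √(4.17² + 4.17² + ... + 4.17²) [13 terms] = √(13·4.17²) = 4.17√13 ≈ 15.0351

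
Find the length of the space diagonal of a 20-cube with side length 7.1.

The space diagonal of an n-cube of side s is s√n. Here 7.1·√20 ≈ 31.7522.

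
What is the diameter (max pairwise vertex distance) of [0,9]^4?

d = √(9² + 9² + ... + 9²) [4 terms] = √(4·9²) = 9√4 = 18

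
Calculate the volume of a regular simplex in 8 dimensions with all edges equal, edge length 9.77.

For a regular n-simplex with edge a, V = (a^n / n!)·√((n+1)/2^n). With a=9.77, n=8: V ≈ 386.044.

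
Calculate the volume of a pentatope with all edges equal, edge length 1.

For a regular n-simplex with edge a, V = (a^n / n!)·√((n+1)/2^n). With a=1, n=4: V ≈ 0.0232924.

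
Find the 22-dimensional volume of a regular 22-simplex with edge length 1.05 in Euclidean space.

V = (1.05^22 / 22!) · √((22+1) / 2^22) ≈ 6.09441e-24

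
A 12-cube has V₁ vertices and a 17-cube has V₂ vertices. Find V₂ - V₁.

V₁ = 2^12 = 4096. V₂ = 2^17 = 131072. V₂ - V₁ = 126976.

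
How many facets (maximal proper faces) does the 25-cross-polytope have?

An n-cross-polytope has 2^(k+1)·C(n,k+1) k-faces. Here 2^25·C(25,25) = 33554432·1 = 33554432.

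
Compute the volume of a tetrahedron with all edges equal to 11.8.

Volume = (√2/12) · 11.8³ = 193.633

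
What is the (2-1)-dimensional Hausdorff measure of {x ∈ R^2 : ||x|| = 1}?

|∂B_2(1)| = 2πr = 2π·1 ≈ 6.28319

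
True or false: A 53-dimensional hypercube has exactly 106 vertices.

False. The 53-cube has 2^53 = 9007199254740992 vertices.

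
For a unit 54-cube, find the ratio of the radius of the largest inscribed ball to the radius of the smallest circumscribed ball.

For an n-cube of any side s, the inradius is s/2 and the circumradius is s√n/2, so the ratio is 1/√54 ≈ 0.136083.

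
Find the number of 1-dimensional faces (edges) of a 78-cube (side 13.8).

Each of the 2^78 = 302231454903657293676544 vertices has degree 78; total edges = 78·2^78/2 = 11787026741242634453385216.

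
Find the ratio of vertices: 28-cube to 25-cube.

The 28-cube has 2^28 = 268435456 vertices. The 25-cube has 2^25 = 33554432 vertices. Ratio: 268435456/33554432 = 8.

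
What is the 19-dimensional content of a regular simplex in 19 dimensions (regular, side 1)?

V_19 = √(20) · 1^19 / (19! · 2^(19/2)) ≈ 5.07733e-20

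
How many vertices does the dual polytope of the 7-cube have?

An n-cross-polytope has 2n vertices; here n = 7, giving 14.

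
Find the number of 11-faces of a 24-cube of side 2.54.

Number of 11-faces = C(24,11) · 2^(24-11) = 2496144 · 8192 = 20448411648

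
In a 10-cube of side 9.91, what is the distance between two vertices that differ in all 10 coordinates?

||(9.91,9.91,...,9.91)|| = √(10)·9.91 ≈ 31.3382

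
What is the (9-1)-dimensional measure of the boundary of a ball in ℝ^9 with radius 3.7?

S = n·V_n(r)/r = 9·V_9(3.7)/3.7 (volume-to-surface relation), giving 1.04274e+06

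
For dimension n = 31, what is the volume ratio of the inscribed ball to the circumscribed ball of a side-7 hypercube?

V_in / V_out = (r_in/r_out)^31 = (1/√31)^31 = 31^(-31/2) ≈ 7.65409e-24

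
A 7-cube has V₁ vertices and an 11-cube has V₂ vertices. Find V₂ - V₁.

V₁ = 2^7 = 128. V₂ = 2^11 = 2048. V₂ - V₁ = 1920.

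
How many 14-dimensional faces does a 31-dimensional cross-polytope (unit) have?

Each 14-face is the convex hull of 15 vertices, one chosen as ±e_i from each of 15 distinct axes: 2^15·C(31,15) = 9848101109760.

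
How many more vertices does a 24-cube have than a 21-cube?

The 24-cube has 2^24 = 16777216 vertices. The 21-cube has 2^21 = 2097152 vertices. Difference: 16777216 - 2097152 = 14680064.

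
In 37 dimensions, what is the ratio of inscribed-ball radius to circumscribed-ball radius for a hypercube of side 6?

For an n-cube of any side s, the inradius is s/2 and the circumradius is s√n/2, so the ratio is 1/√37 ≈ 0.164399.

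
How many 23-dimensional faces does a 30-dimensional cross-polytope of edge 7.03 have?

An n-cross-polytope has 2^(k+1)·C(n,k+1) k-faces. Here 2^24·C(30,24) = 16777216·593775 = 9961891430400.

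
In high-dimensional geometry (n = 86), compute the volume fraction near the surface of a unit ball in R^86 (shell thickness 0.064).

1 - (1-0.064)^86 ≈ 0.996614 ≈ 99.66%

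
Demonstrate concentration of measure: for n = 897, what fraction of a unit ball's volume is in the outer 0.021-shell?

1 - (1-0.021)^897 ≈ 0.9999999946 ≈ 99.999999%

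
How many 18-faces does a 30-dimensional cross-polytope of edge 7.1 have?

f_18(30-orthoplex) = 2^19 · (30 choose 19) = 28640437862400.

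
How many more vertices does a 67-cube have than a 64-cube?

The 67-cube has 2^67 = 147573952589676412928 vertices. The 64-cube has 2^64 = 18446744073709551616 vertices. Difference: 147573952589676412928 - 18446744073709551616 = 129127208515966861312.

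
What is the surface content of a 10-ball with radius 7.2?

The surface area of an n-ball is 2π^(n/2) r^(n-1) / Γ(n/2). For n=10, r=7.2: 1.32605e+09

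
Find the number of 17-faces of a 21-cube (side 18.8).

f_17(21-cube) = (21 choose 17) · 2^4 = 95760.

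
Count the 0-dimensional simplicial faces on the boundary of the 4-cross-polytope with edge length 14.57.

An n-cross-polytope has 2^(k+1)·C(n,k+1) k-faces. Here 2^1·C(4,1) = 2·4 = 8.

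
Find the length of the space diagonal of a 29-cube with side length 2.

Diagonal = √29 · 2 ≈ 10.7703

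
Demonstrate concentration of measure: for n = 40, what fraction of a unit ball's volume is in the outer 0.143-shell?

1 - (1-0.143)^40 ≈ 0.997914 ≈ 99.79%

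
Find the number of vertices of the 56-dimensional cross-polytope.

Number of vertices = 2n = 112.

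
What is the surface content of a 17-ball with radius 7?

S = n·V_n(r)/r = 17·V_17(7)/7 (volume-to-surface relation), giving 2430751493090816·π^8/289575 ≈ 7.96487e+13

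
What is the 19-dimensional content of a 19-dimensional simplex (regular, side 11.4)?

Volume = 11.4^19 · √(20/2^19) / 19! ≈ 6.12107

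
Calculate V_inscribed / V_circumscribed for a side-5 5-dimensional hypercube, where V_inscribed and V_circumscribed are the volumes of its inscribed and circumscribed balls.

V_in / V_out = (r_in/r_out)^5 = (1/√5)^5 = 5^(-5/2) ≈ 0.0178885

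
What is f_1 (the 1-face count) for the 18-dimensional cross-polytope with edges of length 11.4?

Number of 1-faces = 2^(1+1) · C(18,1+1) = 4 · 153 = 612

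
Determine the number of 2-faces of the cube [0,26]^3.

An n-cube has C(n,k)·2^(n-k) k-faces. Here C(3,2)·2^1 = 3·2 = 6.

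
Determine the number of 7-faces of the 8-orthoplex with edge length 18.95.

Number of 7-faces = 2^(7+1) · C(8,7+1) = 256 · 1 = 256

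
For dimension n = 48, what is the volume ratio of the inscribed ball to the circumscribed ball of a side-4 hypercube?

V_in / V_out = (r_in/r_out)^48 = (1/√48)^48 = 48^(-48/2) ≈ 4.469e-41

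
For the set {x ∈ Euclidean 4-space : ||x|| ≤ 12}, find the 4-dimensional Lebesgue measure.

V = 10368·π^2 ≈ 102328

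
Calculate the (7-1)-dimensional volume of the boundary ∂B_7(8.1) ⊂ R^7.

S_7(8.1) = 2·π^(7/2)·(8.1)^6 / Γ(7/2) ≈ 9.34089e+06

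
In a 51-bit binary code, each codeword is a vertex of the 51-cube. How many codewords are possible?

Each vertex is a binary string of length 51, so there are 2^51 = 2251799813685248.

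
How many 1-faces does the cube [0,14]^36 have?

The 36-cube has n·2^(n-1) = 36·2^35 = 36·34359738368 = 1236950581248 edges.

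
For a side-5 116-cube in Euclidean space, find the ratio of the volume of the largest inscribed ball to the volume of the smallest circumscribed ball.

V_in / V_out = (r_in/r_out)^116 = (1/√116)^116 = 116^(-116/2) ≈ 1.82573e-120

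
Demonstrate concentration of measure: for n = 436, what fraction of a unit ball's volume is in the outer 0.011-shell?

1 - (1-0.011)^436 ≈ 0.991954 ≈ 99.20%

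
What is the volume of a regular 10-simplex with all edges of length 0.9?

Volume = 0.9^10 · √(11/2^10) / 10! ≈ 9.95883e-09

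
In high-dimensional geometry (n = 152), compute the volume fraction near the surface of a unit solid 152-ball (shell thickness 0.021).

1 - (1-0.021)^152 ≈ 0.960284 ≈ 96.03%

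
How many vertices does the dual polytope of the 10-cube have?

Number of vertices = 2n = 20.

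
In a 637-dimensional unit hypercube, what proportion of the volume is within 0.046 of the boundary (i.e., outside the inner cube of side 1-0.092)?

The inner cube has side 1-2·0.046 = 0.908 and volume (0.908)^637 ≈ 1.998e-27, so the shell holds 1 - 1.998e-27 of the volume.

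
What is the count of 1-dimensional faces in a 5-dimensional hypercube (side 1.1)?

Number of 1-faces = C(5,1) · 2^(5-1) = 5 · 16 = 80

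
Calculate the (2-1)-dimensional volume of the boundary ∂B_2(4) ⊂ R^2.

The surface area of an n-ball is 2π^(n/2) r^(n-1) / Γ(n/2). For n=2, r=4: 2πr = 2π·4 ≈ 25.1327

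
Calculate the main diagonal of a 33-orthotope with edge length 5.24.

||(5.24,5.24,...,5.24)|| = √(33)·5.24 ≈ 30.1015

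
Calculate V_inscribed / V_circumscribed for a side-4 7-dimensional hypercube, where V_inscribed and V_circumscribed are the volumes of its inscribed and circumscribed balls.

The radii are 4/2 and 4√7/2, so the volume ratio is (1/√7)^7 = 7^{-7/2} ≈ 0.00110194.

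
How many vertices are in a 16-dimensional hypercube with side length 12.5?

An n-cube has C(n,k)·2^(n-k) k-faces. Here C(16,0)·2^16 = 1·65536 = 65536.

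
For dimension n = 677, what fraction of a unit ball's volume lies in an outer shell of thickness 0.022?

1 - (1-0.022)^677 ≈ 0.999999712 ≈ 99.999971%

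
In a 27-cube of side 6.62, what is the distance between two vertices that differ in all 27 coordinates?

The space diagonal of an n-cube of side s is s√n. Here 6.62·√27 ≈ 34.3985.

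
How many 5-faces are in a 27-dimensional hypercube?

Number of 5-faces = C(27,5) · 2^(27-5) = 80730 · 4194304 = 338606161920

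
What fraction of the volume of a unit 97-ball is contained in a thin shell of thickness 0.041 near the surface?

1 - (1-0.041)^97 ≈ 0.982765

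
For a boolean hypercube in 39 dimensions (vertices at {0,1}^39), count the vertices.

The 39-cube has 2^39 = 549755813888 vertices.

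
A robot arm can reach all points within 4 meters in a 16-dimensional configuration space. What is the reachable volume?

The n-ball volume is π^(n/2)·r^n/Γ(n/2+1). With n=16, r=4: V = 33554432·π^8/315 ≈ 1.01074e+09.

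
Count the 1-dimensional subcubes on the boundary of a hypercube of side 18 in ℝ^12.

f_1(12-cube) = (12 choose 1) · 2^11 = 24576.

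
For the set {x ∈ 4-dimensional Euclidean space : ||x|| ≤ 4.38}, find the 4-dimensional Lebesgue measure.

V_4(4.38) = π^(4/2) · (4.38)^4 / Γ(4/2 + 1) ≈ 1816.21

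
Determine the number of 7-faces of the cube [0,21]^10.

f_7(10-cube) = (10 choose 7) · 2^3 = 960.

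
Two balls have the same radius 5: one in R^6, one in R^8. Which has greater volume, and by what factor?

V_6(5) ≈ 80745.5, V_8(5) ≈ 1.58543e+06. The 8-ball is larger by a factor of 19.63.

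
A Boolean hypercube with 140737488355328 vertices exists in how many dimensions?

The n-cube has 2^n vertices, and 140737488355328 = 2^47, so n = 47.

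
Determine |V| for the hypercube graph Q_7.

An n-cube has 2^n vertices; for n = 7 that is 2^7 = 128.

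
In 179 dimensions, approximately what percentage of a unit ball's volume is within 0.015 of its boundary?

1 - (1-0.015)^179 ≈ 0.933152 ≈ 93.32%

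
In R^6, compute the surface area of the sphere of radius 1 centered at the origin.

The surface area of an n-ball is 2π^(n/2) r^(n-1) / Γ(n/2). For n=6, r=1: π^3 ≈ 31.0063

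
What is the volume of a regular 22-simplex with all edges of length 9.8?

V = (9.8^22 / 22!) · √((22+1) / 2^22) ≈ 0.013358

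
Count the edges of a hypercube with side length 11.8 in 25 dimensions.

Number of 1-faces = C(25,1)·2^(25-1) = 25·16777216 = 419430400.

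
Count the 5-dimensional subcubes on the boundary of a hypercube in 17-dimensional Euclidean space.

Number of 5-faces = C(17,5) · 2^(17-5) = 6188 · 4096 = 25346048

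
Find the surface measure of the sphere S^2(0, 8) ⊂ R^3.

S = n·V_n(r)/r = 3·V_3(8)/8 (volume-to-surface relation), giving 4πr² = 4π·(8)² ≈ 804.248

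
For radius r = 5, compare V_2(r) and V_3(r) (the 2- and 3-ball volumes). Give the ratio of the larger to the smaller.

V_2(5) ≈ 78.5398, V_3(5) ≈ 523.599. The 3-ball is larger by a factor of 6.667.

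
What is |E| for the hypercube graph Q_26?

The 26-cube has n·2^(n-1) = 26·2^25 = 26·33554432 = 872415232 edges.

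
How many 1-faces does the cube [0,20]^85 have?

Each of the 2^85 = 38685626227668133590597632 vertices has degree 85; total edges = 85·2^85/2 = 1644139114675895677600399360.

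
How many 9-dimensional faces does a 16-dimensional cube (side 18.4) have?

An n-cube has C(n,k)·2^(n-k) k-faces. Here C(16,9)·2^7 = 11440·128 = 1464320.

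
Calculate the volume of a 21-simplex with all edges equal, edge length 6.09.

V = (6.09^21 / 21!) · √((21+1) / 2^21) ≈ 1.90115e-06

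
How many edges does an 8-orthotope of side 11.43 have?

The 8-cube has n·2^(n-1) = 8·2^7 = 8·128 = 1024 edges.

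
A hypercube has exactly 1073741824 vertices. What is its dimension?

The n-cube has 2^n vertices, and 1073741824 = 2^30, so n = 30.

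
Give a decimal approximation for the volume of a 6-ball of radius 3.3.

Volume = π^{6/2}·(3.3)^6/Γ(4) ≈ 6673.94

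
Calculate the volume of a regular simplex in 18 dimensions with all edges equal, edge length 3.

V = (3^18 / 18!) · √((18+1) / 2^18) ≈ 5.15167e-10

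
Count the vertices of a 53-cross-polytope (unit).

An n-cross-polytope has 2n vertices; here n = 53, giving 106.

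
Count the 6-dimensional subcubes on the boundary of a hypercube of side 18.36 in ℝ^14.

Choose 6 of 14 axes to span the face (C(14,6) = 3003 ways), then fix each of the remaining 8 coordinates at one of its two extreme values (2^8 = 256 ways): 3003·256 = 768768.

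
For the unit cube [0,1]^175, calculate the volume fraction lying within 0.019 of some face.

The inner cube has side 1-2·0.019 = 0.962 and volume (0.962)^175 ≈ 0.001137, so the shell holds 0.998863 of the volume.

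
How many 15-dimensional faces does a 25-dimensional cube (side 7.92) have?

An n-cube has C(n,k)·2^(n-k) k-faces. Here C(25,15)·2^10 = 3268760·1024 = 3347210240.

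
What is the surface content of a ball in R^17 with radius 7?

S = n·V_n(r)/r = 17·V_17(7)/7 (volume-to-surface relation), giving 2430751493090816·π^8/289575 ≈ 7.96487e+13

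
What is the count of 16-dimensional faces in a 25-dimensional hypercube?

Choose 16 of 25 axes to span the face (C(25,16) = 2042975 ways), then fix each of the remaining 9 coordinates at one of its two extreme values (2^9 = 512 ways): 2042975·512 = 1046003200.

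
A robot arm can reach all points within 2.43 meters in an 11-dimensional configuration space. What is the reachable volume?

V_11(2.43) = π^(11/2) · (2.43)^11 / Γ(11/2 + 1) ≈ 32868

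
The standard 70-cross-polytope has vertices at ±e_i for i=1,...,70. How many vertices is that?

The 70-dimensional cross-polytope has 2n = 2·70 = 140 vertices.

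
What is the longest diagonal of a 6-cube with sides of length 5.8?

Diagonal = √6 · 5.8 ≈ 14.207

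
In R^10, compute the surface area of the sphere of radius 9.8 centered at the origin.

S = n·V_n(r)/r = 10·V_10(9.8)/9.8 (volume-to-surface relation), giving 2.12619e+10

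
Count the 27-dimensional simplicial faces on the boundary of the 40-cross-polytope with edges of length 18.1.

An n-cross-polytope has 2^(k+1)·C(n,k+1) k-faces. Here 2^28·C(40,28) = 268435456·5586853480 = 1499709561508986880.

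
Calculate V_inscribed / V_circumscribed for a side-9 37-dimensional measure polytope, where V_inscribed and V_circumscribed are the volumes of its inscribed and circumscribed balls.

Volume scales as r^n, and r_in/r_out = 1/√37, giving (1/√37)^37 ≈ 9.73348e-30.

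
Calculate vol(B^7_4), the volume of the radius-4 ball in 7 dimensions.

V = 262144·π^3/105 ≈ 77410.6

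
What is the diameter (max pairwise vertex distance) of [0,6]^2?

||(6,6,...,6)|| = √(2)·6 ≈ 8.48528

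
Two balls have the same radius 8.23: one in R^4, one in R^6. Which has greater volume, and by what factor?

V_4(8.23) ≈ 22639.6, V_6(8.23) ≈ 1.60582e+06. The 6-ball is larger by a factor of 70.93.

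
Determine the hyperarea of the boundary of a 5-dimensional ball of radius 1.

|∂B_5(1)| = 8·π^2/3 ≈ 26.3189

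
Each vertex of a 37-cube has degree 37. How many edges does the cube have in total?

Number of 1-faces = C(37,1)·2^(37-1) = 37·68719476736 = 2542620639232.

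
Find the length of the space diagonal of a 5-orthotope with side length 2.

Diagonal = √5 · 2 ≈ 4.47214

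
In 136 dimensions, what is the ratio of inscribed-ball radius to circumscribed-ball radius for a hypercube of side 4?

r_in / r_out = (4/2) / (4√136/2) = 1/√136 ≈ 0.0857493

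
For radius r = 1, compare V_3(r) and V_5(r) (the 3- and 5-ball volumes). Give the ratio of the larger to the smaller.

V_3(1) ≈ 4.18879, V_5(1) ≈ 5.26379. The 5-ball is larger by a factor of 1.257.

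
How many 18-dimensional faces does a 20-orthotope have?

Choose 18 of 20 axes to span the face (C(20,18) = 190 ways), then fix each of the remaining 2 coordinates at one of its two extreme values (2^2 = 4 ways): 190·4 = 760.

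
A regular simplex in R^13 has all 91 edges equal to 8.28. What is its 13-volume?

V_13 = √(14) · 8.28^13 / (13! · 2^(13/2)) ≈ 5.70799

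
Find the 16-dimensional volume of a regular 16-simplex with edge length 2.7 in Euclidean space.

V = (2.7^16 / 16!) · √((16+1) / 2^16) ≈ 6.14024e-09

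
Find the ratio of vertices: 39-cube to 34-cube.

The 39-cube has 2^39 = 549755813888 vertices. The 34-cube has 2^34 = 17179869184 vertices. Ratio: 549755813888/17179869184 = 32.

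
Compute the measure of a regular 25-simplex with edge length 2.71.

Volume = 2.71^25 · √(26/2^25) / 25! ≈ 3.78615e-18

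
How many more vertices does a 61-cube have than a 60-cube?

The 61-cube has 2^61 = 2305843009213693952 vertices. The 60-cube has 2^60 = 1152921504606846976 vertices. Difference: 2305843009213693952 - 1152921504606846976 = 1152921504606846976.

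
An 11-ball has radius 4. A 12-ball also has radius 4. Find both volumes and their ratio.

V_11(4) ≈ 7.9025e+06. V_12(4) ≈ 2.2402e+07. Ratio V_11/V_12 ≈ 0.3528.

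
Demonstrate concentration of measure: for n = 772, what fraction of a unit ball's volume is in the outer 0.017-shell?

1 - (1-0.017)^772 ≈ 0.9999982163 ≈ 99.999822%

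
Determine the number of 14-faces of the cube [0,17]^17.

Number of 14-faces = C(17,14) · 2^(17-14) = 680 · 8 = 5440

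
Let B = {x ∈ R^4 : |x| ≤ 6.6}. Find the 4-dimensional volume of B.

V_4(6.6) = π^(4/2) · (6.6)^4 / Γ(4/2 + 1) ≈ 9363.66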